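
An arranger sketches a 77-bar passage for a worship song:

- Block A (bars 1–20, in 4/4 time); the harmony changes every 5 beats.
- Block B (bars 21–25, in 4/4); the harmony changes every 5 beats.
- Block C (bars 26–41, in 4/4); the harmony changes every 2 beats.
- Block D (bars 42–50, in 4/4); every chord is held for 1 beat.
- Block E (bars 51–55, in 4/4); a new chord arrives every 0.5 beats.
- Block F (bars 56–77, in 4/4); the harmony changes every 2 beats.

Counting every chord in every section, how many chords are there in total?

A has 80 beats and chords last 5 each, so 16 chords.
B has 20 beats and chords last 5 each, so 4 chords.
C has 64 beats and chords last 2 each, so 32 chords.
D has 36 beats and chords last 1 each, so 36 chords.
E has 20 beats and chords last 0.5 each, so 40 chords.
F has 88 beats and chords last 2 each, so 44 chords.
Total: 16 + 4 + 32 + 36 + 40 + 44 = 172.

172 chords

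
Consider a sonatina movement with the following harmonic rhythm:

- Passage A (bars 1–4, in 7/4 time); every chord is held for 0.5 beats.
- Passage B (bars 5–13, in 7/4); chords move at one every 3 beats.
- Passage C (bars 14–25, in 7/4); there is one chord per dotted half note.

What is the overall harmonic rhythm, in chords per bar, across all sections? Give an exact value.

A: 4 bars of 7 beats is 28 beats; at 0.5 beats each that's 56 chords.
B: 9 bars of 7 beats is 63 beats; at 3 beats each that's 21 chords.
C: 12 bars of 7 beats is 84 beats; at 3 beats each that's 28 chords.
Overall: 105 chords over 25 bars → 105/25 = 4.2 chords per bar.

4.2 chords per bar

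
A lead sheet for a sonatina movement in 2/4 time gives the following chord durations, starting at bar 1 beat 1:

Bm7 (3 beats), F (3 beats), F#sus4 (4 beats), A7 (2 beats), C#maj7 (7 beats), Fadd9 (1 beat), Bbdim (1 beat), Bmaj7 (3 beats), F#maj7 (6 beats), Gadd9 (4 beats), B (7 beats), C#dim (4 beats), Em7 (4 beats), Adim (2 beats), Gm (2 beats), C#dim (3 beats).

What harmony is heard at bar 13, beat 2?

Beat 2 of bar 13 is beat (13−1)×2 + 2 = 26 overall.
Running totals: Bm7 ends at 3, F ends at 6, F#sus4 ends at 10, A7 ends at 12, C#maj7 ends at 19, Fadd9 ends at 20, Bbdim ends at 21, Bmaj7 ends at 24, F#maj7 ends at 30.
Beat 26 falls within F#maj7.

F#maj7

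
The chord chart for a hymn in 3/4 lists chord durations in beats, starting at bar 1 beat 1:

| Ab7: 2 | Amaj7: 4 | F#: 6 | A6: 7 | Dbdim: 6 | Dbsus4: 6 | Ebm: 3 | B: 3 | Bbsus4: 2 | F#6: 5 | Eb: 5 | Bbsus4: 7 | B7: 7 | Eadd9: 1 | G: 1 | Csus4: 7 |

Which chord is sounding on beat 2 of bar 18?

Beat 2 of bar 18 is beat (18−1)×3 + 2 = 53 overall.
Running totals: Ab7 ends at 2, Amaj7 ends at 6, F# ends at 12, A6 ends at 19, Dbdim ends at 25, Dbsus4 ends at 31, Ebm ends at 34, B ends at 37, Bbsus4 ends at 39, F#6 ends at 44, Eb ends at 49, Bbsus4 ends at 56.
Beat 53 falls within Bbsus4.

Bbsus4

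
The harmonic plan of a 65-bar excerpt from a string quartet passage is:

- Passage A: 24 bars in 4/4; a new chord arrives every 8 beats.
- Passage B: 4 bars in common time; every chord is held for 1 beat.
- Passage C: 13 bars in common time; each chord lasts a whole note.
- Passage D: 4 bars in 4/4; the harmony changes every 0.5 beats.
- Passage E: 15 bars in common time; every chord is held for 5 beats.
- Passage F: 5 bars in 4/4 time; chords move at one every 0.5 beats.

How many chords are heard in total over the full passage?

125 chords

A: 24·4 = 96 beats, 96/8 = 12 chords.
B: 4·4 = 16 beats, 16/1 = 16 chords.
C: 13·4 = 52 beats, 52/4 = 13 chords.
D: 4·4 = 16 beats, 16/0.5 = 32 chords.
E: 15·4 = 60 beats, 60/5 = 12 chords.
F: 5·4 = 20 beats, 20/0.5 = 40 chords.
Total: 12 + 16 + 13 + 32 + 12 + 40 = 125.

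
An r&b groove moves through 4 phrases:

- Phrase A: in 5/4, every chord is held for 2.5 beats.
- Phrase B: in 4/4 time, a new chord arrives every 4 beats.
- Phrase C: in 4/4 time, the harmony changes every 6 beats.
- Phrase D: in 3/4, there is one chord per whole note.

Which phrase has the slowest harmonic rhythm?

A: 5/2.5 = 2 chords/bar.
B: 4/4 = 1 chord/bar.
C: 4/6 = 2/3 chords/bar.
D: 3/4 = 0.75 chords/bar.
Slowest is C at 2/3 chords/bar.

Phrase C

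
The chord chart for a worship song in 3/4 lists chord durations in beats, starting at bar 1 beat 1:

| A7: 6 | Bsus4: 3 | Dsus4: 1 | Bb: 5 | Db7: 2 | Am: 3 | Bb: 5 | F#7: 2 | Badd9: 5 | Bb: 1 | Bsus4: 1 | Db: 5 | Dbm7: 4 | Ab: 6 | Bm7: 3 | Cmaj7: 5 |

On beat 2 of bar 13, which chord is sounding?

Db

Beat 2 of bar 13 is beat (13−1)×3 + 2 = 38 overall.
Running totals: A7 ends at 6, Bsus4 ends at 9, Dsus4 ends at 10, Bb ends at 15, Db7 ends at 17, Am ends at 20, Bb ends at 25, F#7 ends at 27, Badd9 ends at 32, Bb ends at 33, Bsus4 ends at 34, Db ends at 39.
Beat 38 falls within Db.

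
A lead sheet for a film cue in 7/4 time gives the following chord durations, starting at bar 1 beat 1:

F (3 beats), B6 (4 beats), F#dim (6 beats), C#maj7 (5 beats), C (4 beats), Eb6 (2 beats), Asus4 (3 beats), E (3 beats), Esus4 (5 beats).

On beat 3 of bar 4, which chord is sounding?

Eb6

Beat 3 of bar 4 is beat (4−1)×7 + 3 = 24 overall.
Running totals: F ends at 3, B6 ends at 7, F#dim ends at 13, C#maj7 ends at 18, C ends at 22, Eb6 ends at 24.
Beat 24 falls within Eb6.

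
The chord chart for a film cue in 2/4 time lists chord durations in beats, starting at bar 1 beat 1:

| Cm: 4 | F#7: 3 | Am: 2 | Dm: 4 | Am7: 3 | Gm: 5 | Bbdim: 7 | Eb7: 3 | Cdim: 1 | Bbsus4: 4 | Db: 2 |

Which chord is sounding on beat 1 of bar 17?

Bbsus4

Beat 1 of bar 17 is beat (17−1)×2 + 1 = 33 overall.
Running totals: Cm ends at 4, F#7 ends at 7, Am ends at 9, Dm ends at 13, Am7 ends at 16, Gm ends at 21, Bbdim ends at 28, Eb7 ends at 31, Cdim ends at 32, Bbsus4 ends at 36.
Beat 33 falls within Bbsus4.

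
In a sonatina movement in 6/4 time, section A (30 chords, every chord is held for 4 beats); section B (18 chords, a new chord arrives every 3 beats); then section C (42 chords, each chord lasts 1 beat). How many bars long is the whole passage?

A: 30 × 4 = 120 beats = 20 bars.
B: 18 × 3 = 54 beats = 9 bars.
C: 42 × 1 = 42 beats = 7 bars.
Total: 20 + 9 + 7 = 36 bars.

36 bars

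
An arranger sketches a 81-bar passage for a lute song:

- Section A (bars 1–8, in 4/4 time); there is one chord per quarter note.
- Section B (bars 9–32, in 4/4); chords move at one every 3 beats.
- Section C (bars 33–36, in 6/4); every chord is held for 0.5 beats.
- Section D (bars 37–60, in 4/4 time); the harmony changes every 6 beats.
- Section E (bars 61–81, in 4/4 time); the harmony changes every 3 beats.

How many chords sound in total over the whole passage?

156 chords

A has 32 beats and chords last 1 each, so 32 chords.
B has 96 beats and chords last 3 each, so 32 chords.
C has 24 beats and chords last 0.5 each, so 48 chords.
D has 96 beats and chords last 6 each, so 16 chords.
E has 84 beats and chords last 3 each, so 28 chords.
Total: 32 + 32 + 48 + 16 + 28 = 156.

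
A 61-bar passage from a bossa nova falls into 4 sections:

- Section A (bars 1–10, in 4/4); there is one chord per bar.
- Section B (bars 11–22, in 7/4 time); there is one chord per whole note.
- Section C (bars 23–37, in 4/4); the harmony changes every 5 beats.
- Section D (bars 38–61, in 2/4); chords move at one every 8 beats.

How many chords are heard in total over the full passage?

A: 10·4 = 40 beats, 40/4 = 10 chords.
B: 12·7 = 84 beats, 84/4 = 21 chords.
C: 15·4 = 60 beats, 60/5 = 12 chords.
D: 24·2 = 48 beats, 48/8 = 6 chords.
Total: 10 + 21 + 12 + 6 = 49.

49 chords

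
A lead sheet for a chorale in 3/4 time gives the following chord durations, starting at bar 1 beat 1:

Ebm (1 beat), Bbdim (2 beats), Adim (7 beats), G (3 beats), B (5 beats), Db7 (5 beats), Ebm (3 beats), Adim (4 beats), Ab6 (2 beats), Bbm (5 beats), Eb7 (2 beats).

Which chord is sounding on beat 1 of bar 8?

Beat 1 of bar 8 is beat (8−1)×3 + 1 = 22 overall.
Running totals: Ebm ends at 1, Bbdim ends at 3, Adim ends at 10, G ends at 13, B ends at 18, Db7 ends at 23.
Beat 22 falls within Db7.

Db7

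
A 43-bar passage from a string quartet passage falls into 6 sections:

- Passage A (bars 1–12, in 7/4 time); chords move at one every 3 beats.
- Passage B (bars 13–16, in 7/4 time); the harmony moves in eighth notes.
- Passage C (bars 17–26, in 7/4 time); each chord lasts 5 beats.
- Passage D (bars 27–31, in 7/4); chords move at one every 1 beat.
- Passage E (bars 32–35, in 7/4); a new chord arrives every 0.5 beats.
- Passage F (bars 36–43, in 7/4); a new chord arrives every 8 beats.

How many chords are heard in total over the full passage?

A: 12·7 = 84 beats, 84/3 = 28 chords.
B: 4·7 = 28 beats, 28/0.5 = 56 chords.
C: 10·7 = 70 beats, 70/5 = 14 chords.
D: 5·7 = 35 beats, 35/1 = 35 chords.
E: 4·7 = 28 beats, 28/0.5 = 56 chords.
F: 8·7 = 56 beats, 56/8 = 7 chords.
Total: 28 + 56 + 14 + 35 + 56 + 7 = 196.

196 chords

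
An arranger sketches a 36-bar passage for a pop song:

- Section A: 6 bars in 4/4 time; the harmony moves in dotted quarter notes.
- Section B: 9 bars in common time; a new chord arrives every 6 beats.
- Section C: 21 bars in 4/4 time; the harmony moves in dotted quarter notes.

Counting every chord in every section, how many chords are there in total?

A has 24 beats and chords last 1.5 each, so 16 chords.
B has 36 beats and chords last 6 each, so 6 chords.
C has 84 beats and chords last 1.5 each, so 56 chords.
Total: 16 + 6 + 56 = 78.

78 chords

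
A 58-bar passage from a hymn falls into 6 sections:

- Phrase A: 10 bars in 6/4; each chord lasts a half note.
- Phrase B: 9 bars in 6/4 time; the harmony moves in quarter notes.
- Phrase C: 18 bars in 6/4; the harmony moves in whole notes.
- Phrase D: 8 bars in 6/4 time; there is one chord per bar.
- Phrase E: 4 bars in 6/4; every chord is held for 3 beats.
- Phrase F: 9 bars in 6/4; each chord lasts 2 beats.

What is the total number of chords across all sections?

154 chords

A: 10·6 = 60 beats, 60/2 = 30 chords.
B: 9·6 = 54 beats, 54/1 = 54 chords.
C: 18·6 = 108 beats, 108/4 = 27 chords.
D: 8·6 = 48 beats, 48/6 = 8 chords.
E: 4·6 = 24 beats, 24/3 = 8 chords.
F: 9·6 = 54 beats, 54/2 = 27 chords.
Total: 30 + 54 + 27 + 8 + 8 + 27 = 154.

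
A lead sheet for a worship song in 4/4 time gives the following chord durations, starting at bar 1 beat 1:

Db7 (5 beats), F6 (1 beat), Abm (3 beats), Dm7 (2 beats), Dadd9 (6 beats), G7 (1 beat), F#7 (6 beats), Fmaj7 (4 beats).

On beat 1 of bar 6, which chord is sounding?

Beat 1 of bar 6 is beat (6−1)×4 + 1 = 21 overall.
Running totals: Db7 ends at 5, F6 ends at 6, Abm ends at 9, Dm7 ends at 11, Dadd9 ends at 17, G7 ends at 18, F#7 ends at 24.
Beat 21 falls within F#7.

F#7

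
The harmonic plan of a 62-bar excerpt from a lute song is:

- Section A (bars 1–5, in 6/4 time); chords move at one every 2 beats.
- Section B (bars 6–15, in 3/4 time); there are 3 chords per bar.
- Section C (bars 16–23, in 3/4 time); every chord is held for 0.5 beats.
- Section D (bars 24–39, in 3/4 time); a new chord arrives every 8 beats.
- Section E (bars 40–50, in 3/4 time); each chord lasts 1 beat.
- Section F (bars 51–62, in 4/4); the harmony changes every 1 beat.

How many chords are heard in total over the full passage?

A has 30 beats and chords last 2 each, so 15 chords.
B has 30 beats and chords last 1 each, so 30 chords.
C has 24 beats and chords last 0.5 each, so 48 chords.
D has 48 beats and chords last 8 each, so 6 chords.
E has 33 beats and chords last 1 each, so 33 chords.
F has 48 beats and chords last 1 each, so 48 chords.
Total: 15 + 30 + 48 + 6 + 33 + 48 = 180.

180 chords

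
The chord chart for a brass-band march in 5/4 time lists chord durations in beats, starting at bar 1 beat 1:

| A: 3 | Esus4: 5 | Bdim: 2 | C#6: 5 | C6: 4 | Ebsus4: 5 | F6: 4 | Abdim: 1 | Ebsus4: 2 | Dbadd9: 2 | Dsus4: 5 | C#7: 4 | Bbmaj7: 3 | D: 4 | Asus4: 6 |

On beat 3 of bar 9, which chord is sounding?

Beat 3 of bar 9 is beat (9−1)×5 + 3 = 43 overall.
Running totals: A ends at 3, Esus4 ends at 8, Bdim ends at 10, C#6 ends at 15, C6 ends at 19, Ebsus4 ends at 24, F6 ends at 28, Abdim ends at 29, Ebsus4 ends at 31, Dbadd9 ends at 33, Dsus4 ends at 38, C#7 ends at 42, Bbmaj7 ends at 45.
Beat 43 falls within Bbmaj7.

Bbmaj7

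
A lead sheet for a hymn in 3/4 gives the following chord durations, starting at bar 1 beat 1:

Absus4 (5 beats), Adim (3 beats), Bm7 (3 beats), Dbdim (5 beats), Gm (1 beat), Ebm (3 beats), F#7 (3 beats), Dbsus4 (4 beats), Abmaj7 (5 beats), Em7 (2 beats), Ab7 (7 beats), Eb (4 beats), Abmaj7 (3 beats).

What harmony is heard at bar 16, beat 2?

Beat 2 of bar 16 is beat (16−1)×3 + 2 = 47 overall.
Running totals: Absus4 ends at 5, Adim ends at 8, Bm7 ends at 11, Dbdim ends at 16, Gm ends at 17, Ebm ends at 20, F#7 ends at 23, Dbsus4 ends at 27, Abmaj7 ends at 32, Em7 ends at 34, Ab7 ends at 41, Eb ends at 45, Abmaj7 ends at 48.
Beat 47 falls within Abmaj7.

Abmaj7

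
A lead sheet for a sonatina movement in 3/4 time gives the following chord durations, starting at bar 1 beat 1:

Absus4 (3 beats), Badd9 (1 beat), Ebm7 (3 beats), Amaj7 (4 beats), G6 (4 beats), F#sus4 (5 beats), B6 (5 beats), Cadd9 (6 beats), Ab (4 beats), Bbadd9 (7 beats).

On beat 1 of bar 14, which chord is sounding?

Beat 1 of bar 14 is beat (14−1)×3 + 1 = 40 overall.
Running totals: Absus4 ends at 3, Badd9 ends at 4, Ebm7 ends at 7, Amaj7 ends at 11, G6 ends at 15, F#sus4 ends at 20, B6 ends at 25, Cadd9 ends at 31, Ab ends at 35, Bbadd9 ends at 42.
Beat 40 falls within Bbadd9.

Bbadd9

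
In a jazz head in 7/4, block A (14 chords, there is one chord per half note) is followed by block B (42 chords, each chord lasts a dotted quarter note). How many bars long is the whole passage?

13 bars

A: 14 × 2 = 28 beats = 4 bars.
B: 42 × 1.5 = 63 beats = 9 bars.
Total: 4 + 9 = 13 bars.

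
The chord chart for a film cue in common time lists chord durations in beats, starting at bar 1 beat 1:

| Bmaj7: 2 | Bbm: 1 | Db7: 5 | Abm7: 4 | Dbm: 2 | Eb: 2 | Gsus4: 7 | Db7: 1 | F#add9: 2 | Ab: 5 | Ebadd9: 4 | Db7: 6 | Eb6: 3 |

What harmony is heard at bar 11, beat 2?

Beat 2 of bar 11 is beat (11−1)×4 + 2 = 42 overall.
Running totals: Bmaj7 ends at 2, Bbm ends at 3, Db7 ends at 8, Abm7 ends at 12, Dbm ends at 14, Eb ends at 16, Gsus4 ends at 23, Db7 ends at 24, F#add9 ends at 26, Ab ends at 31, Ebadd9 ends at 35, Db7 ends at 41, Eb6 ends at 44.
Beat 42 falls within Eb6.

Eb6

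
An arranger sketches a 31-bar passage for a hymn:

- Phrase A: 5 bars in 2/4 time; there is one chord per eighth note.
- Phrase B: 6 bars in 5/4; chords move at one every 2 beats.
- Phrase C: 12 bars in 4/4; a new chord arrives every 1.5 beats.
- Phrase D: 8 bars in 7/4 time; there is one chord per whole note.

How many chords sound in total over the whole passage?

81 chords

A has 10 beats and chords last 0.5 each, so 20 chords.
B has 30 beats and chords last 2 each, so 15 chords.
C has 48 beats and chords last 1.5 each, so 32 chords.
D has 56 beats and chords last 4 each, so 14 chords.
Total: 20 + 15 + 32 + 14 = 81.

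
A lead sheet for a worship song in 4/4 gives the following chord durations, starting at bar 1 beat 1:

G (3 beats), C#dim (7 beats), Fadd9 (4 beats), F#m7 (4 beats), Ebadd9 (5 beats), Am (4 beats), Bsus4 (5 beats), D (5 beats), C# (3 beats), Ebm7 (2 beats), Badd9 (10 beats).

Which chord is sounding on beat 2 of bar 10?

C#

Beat 2 of bar 10 is beat (10−1)×4 + 2 = 38 overall.
Running totals: G ends at 3, C#dim ends at 10, Fadd9 ends at 14, F#m7 ends at 18, Ebadd9 ends at 23, Am ends at 27, Bsus4 ends at 32, D ends at 37, C# ends at 40.
Beat 38 falls within C#.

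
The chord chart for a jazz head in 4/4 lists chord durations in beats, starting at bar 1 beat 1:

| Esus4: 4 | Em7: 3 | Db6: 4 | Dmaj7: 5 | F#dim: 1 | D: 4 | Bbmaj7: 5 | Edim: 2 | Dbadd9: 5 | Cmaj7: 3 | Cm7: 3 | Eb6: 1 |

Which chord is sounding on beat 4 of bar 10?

Beat 4 of bar 10 is beat (10−1)×4 + 4 = 40 overall.
Running totals: Esus4 ends at 4, Em7 ends at 7, Db6 ends at 11, Dmaj7 ends at 16, F#dim ends at 17, D ends at 21, Bbmaj7 ends at 26, Edim ends at 28, Dbadd9 ends at 33, Cmaj7 ends at 36, Cm7 ends at 39, Eb6 ends at 40.
Beat 40 falls within Eb6.

Eb6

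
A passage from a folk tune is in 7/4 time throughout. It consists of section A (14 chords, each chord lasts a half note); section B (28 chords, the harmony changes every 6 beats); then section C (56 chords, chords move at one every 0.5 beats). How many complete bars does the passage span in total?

A: 14 × 2 = 28 beats = 4 bars.
B: 28 × 6 = 168 beats = 24 bars.
C: 56 × 0.5 = 28 beats = 4 bars.
Total: 4 + 24 + 4 = 32 bars.

32 bars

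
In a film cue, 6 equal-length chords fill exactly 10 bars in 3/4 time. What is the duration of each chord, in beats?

5 beats

10 bars × 3 beats/bar = 30 beats total.
30 beats ÷ 6 chords = 5 beats per chord.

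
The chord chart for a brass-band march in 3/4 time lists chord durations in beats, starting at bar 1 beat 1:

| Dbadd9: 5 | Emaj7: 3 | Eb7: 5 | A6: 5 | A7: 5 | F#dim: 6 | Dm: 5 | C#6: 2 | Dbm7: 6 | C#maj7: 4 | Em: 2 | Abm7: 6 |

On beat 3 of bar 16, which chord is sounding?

Beat 3 of bar 16 is beat (16−1)×3 + 3 = 48 overall.
Running totals: Dbadd9 ends at 5, Emaj7 ends at 8, Eb7 ends at 13, A6 ends at 18, A7 ends at 23, F#dim ends at 29, Dm ends at 34, C#6 ends at 36, Dbm7 ends at 42, C#maj7 ends at 46, Em ends at 48.
Beat 48 falls within Em.

Em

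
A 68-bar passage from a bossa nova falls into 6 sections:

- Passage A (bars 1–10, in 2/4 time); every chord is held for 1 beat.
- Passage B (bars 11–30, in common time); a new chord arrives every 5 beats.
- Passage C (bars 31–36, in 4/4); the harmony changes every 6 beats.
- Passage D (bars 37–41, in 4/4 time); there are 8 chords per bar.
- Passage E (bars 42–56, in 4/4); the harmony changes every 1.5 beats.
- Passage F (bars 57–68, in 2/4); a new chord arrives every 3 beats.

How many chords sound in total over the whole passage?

A has 20 beats and chords last 1 each, so 20 chords.
B has 80 beats and chords last 5 each, so 16 chords.
C has 24 beats and chords last 6 each, so 4 chords.
D has 20 beats and chords last 0.5 each, so 40 chords.
E has 60 beats and chords last 1.5 each, so 40 chords.
F has 24 beats and chords last 3 each, so 8 chords.
Total: 20 + 16 + 4 + 40 + 40 + 8 = 128.

128 chords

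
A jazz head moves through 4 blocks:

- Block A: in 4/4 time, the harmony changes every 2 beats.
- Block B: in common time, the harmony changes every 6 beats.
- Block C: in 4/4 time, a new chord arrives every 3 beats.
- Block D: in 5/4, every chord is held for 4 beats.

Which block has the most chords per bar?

A: each chord is 2 beats in 4/4, so 2 per bar.
B: each chord is 6 beats in 4/4, so 2/3 per bar.
C: each chord is 3 beats in 4/4, so 4/3 per bar.
D: each chord is 4 beats in 5/4, so 1.25 per bar.
Fastest is A at 2 chords/bar.

Block A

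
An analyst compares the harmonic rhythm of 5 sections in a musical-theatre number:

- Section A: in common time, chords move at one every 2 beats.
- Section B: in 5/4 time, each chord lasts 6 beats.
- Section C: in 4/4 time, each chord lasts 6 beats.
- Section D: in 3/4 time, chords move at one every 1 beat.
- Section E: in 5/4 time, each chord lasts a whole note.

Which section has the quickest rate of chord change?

A: 4/2 = 2 chords/bar.
B: 5/6 = 5/6 chords/bar.
C: 4/6 = 2/3 chords/bar.
D: 3/1 = 3 chords/bar.
E: 5/4 = 1.25 chords/bar.
Fastest is D at 3 chords/bar.

Section D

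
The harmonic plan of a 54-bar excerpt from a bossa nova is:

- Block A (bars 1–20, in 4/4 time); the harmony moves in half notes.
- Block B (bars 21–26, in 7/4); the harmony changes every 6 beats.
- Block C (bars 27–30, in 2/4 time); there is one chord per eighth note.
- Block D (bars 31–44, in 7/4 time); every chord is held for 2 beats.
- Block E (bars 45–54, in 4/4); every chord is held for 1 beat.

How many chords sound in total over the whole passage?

A: 20·4 = 80 beats, 80/2 = 40 chords.
B: 6·7 = 42 beats, 42/6 = 7 chords.
C: 4·2 = 8 beats, 8/0.5 = 16 chords.
D: 14·7 = 98 beats, 98/2 = 49 chords.
E: 10·4 = 40 beats, 40/1 = 40 chords.
Total: 40 + 7 + 16 + 49 + 40 = 152.

152 chords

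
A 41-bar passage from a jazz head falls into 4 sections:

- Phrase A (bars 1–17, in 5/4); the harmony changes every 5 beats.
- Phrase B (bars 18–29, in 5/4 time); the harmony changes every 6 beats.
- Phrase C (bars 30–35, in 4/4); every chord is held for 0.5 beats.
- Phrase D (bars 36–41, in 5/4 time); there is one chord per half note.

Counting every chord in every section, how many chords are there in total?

90 chords

A: 17 bars × 5 beats = 85 beats; 5 beats/chord → 17 chords.
B: 12 bars × 5 beats = 60 beats; 6 beats/chord → 10 chords.
C: 6 bars × 4 beats = 24 beats; 0.5 beats/chord → 48 chords.
D: 6 bars × 5 beats = 30 beats; 2 beats/chord → 15 chords.
Total: 17 + 10 + 48 + 15 = 90.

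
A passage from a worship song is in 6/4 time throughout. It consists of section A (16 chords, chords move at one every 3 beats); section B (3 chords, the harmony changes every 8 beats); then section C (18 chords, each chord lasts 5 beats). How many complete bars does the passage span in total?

27 bars

A: 16 × 3 = 48 beats = 8 bars.
B: 3 × 8 = 24 beats = 4 bars.
C: 18 × 5 = 90 beats = 15 bars.
Total: 8 + 4 + 15 = 27 bars.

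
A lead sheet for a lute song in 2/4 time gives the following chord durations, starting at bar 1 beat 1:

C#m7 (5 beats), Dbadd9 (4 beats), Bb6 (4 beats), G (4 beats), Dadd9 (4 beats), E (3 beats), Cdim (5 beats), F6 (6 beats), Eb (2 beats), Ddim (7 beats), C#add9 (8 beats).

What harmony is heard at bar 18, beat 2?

Eb

Beat 2 of bar 18 is beat (18−1)×2 + 2 = 36 overall.
Running totals: C#m7 ends at 5, Dbadd9 ends at 9, Bb6 ends at 13, G ends at 17, Dadd9 ends at 21, E ends at 24, Cdim ends at 29, F6 ends at 35, Eb ends at 37.
Beat 36 falls within Eb.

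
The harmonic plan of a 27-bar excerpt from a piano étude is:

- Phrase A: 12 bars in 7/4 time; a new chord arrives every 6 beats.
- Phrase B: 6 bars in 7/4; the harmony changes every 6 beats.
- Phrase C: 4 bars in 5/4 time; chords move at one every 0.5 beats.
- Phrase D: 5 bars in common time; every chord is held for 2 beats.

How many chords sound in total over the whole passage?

71 chords

A: 12 bars × 7 beats = 84 beats; 6 beats/chord → 14 chords.
B: 6 bars × 7 beats = 42 beats; 6 beats/chord → 7 chords.
C: 4 bars × 5 beats = 20 beats; 0.5 beats/chord → 40 chords.
D: 5 bars × 4 beats = 20 beats; 2 beats/chord → 10 chords.
Total: 14 + 7 + 40 + 10 = 71.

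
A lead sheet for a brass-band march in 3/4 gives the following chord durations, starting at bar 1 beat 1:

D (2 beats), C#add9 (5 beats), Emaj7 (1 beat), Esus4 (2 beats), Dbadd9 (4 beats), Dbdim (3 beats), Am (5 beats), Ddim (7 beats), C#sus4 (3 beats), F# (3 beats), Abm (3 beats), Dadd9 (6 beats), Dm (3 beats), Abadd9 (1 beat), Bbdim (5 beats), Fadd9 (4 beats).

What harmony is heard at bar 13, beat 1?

Abm

Beat 1 of bar 13 is beat (13−1)×3 + 1 = 37 overall.
Running totals: D ends at 2, C#add9 ends at 7, Emaj7 ends at 8, Esus4 ends at 10, Dbadd9 ends at 14, Dbdim ends at 17, Am ends at 22, Ddim ends at 29, C#sus4 ends at 32, F# ends at 35, Abm ends at 38.
Beat 37 falls within Abm.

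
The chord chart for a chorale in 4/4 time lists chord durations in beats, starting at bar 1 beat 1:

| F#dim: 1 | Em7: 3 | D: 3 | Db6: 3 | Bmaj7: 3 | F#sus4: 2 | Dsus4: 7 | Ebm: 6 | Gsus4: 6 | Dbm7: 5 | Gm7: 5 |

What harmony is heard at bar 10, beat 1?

Beat 1 of bar 10 is beat (10−1)×4 + 1 = 37 overall.
Running totals: F#dim ends at 1, Em7 ends at 4, D ends at 7, Db6 ends at 10, Bmaj7 ends at 13, F#sus4 ends at 15, Dsus4 ends at 22, Ebm ends at 28, Gsus4 ends at 34, Dbm7 ends at 39.
Beat 37 falls within Dbm7.

Dbm7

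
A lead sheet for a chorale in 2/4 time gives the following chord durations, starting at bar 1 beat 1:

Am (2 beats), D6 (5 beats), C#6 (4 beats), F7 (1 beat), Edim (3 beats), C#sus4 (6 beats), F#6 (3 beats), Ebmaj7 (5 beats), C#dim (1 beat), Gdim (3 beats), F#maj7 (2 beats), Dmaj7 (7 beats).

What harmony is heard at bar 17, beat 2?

Beat 2 of bar 17 is beat (17−1)×2 + 2 = 34 overall.
Running totals: Am ends at 2, D6 ends at 7, C#6 ends at 11, F7 ends at 12, Edim ends at 15, C#sus4 ends at 21, F#6 ends at 24, Ebmaj7 ends at 29, C#dim ends at 30, Gdim ends at 33, F#maj7 ends at 35.
Beat 34 falls within F#maj7.

F#maj7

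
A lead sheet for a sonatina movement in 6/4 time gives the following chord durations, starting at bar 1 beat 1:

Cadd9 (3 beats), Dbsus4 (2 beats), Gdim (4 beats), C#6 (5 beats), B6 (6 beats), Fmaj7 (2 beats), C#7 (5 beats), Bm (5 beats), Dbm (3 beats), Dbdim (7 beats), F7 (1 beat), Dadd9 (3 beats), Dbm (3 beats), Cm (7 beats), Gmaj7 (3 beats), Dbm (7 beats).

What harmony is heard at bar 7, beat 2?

Beat 2 of bar 7 is beat (7−1)×6 + 2 = 38 overall.
Running totals: Cadd9 ends at 3, Dbsus4 ends at 5, Gdim ends at 9, C#6 ends at 14, B6 ends at 20, Fmaj7 ends at 22, C#7 ends at 27, Bm ends at 32, Dbm ends at 35, Dbdim ends at 42.
Beat 38 falls within Dbdim.

Dbdim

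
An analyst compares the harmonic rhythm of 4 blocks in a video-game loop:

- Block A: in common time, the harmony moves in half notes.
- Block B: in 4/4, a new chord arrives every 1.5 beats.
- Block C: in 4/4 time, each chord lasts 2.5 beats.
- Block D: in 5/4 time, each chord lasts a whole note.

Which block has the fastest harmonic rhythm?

Block B

A: each chord is 2 beats in 4/4, so 2 per bar.
B: each chord is 1.5 beats in 4/4, so 8/3 per bar.
C: each chord is 2.5 beats in 4/4, so 1.6 per bar.
D: each chord is 4 beats in 5/4, so 1.25 per bar.
Fastest is B at 8/3 chords/bar.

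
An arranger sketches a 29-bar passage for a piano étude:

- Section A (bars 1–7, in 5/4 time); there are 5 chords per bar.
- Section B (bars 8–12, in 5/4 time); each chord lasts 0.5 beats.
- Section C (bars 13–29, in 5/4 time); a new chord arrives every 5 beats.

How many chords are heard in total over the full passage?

A: 7 bars × 5 beats = 35 beats; 1 beat/chord → 35 chords.
B: 5 bars × 5 beats = 25 beats; 0.5 beats/chord → 50 chords.
C: 17 bars × 5 beats = 85 beats; 5 beats/chord → 17 chords.
Total: 35 + 50 + 17 = 102.

102 chords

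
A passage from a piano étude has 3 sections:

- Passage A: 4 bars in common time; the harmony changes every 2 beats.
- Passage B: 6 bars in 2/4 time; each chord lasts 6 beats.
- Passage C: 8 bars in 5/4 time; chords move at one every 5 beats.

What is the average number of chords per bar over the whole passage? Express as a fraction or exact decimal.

A: 4 bars of 4 beats is 16 beats; at 2 beats each that's 8 chords.
B: 6 bars of 2 beats is 12 beats; at 6 beats each that's 2 chords.
C: 8 bars of 5 beats is 40 beats; at 5 beats each that's 8 chords.
Overall: 18 chords over 18 bars → 18/18 = 1 chords per bar.

1 chords per bar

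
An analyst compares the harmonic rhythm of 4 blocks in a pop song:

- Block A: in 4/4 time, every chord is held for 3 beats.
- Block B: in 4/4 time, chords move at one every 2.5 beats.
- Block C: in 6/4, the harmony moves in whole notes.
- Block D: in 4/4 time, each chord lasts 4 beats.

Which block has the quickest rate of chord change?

Block B

A: 4 beats/bar ÷ 3 beats/chord = 4/3 chords/bar.
B: 4 beats/bar ÷ 2.5 beats/chord = 1.6 chords/bar.
C: 6 beats/bar ÷ 4 beats/chord = 1.5 chords/bar.
D: 4 beats/bar ÷ 4 beats/chord = 1 chord/bar.
Fastest is B at 1.6 chords/bar.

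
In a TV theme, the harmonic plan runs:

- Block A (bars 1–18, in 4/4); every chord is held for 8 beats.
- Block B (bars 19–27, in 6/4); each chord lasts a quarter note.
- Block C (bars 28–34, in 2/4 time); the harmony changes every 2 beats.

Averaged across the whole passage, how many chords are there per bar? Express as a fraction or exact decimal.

35/17 chords per bar

A: 18 × 4 = 72 beats ÷ 8 = 9 chords.
B: 9 × 6 = 54 beats ÷ 1 = 54 chords.
C: 7 × 2 = 14 beats ÷ 2 = 7 chords.
Overall: 70 chords over 34 bars → 70/34 = 35/17 chords per bar.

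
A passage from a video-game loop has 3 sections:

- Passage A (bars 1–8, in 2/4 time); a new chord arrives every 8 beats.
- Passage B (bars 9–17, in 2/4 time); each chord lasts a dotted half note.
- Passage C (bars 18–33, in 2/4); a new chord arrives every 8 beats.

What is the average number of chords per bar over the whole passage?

4/11 chords per bar

A: 8 bars of 2 beats is 16 beats; at 8 beats each that's 2 chords.
B: 9 bars of 2 beats is 18 beats; at 3 beats each that's 6 chords.
C: 16 bars of 2 beats is 32 beats; at 8 beats each that's 4 chords.
Overall: 12 chords over 33 bars → 12/33 = 4/11 chords per bar.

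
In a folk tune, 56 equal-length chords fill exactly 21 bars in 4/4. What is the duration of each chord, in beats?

1.5 beats

21 bars × 4 beats/bar = 84 beats total.
84 beats ÷ 56 chords = 1.5 beats per chord.
(That is a dotted quarter note.)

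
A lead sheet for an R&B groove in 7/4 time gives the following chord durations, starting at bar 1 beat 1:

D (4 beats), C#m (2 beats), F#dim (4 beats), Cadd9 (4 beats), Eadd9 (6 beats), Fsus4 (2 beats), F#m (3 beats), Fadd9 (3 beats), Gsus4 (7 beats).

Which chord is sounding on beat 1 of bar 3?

Beat 1 of bar 3 is beat (3−1)×7 + 1 = 15 overall.
Running totals: D ends at 4, C#m ends at 6, F#dim ends at 10, Cadd9 ends at 14, Eadd9 ends at 20.
Beat 15 falls within Eadd9.

Eadd9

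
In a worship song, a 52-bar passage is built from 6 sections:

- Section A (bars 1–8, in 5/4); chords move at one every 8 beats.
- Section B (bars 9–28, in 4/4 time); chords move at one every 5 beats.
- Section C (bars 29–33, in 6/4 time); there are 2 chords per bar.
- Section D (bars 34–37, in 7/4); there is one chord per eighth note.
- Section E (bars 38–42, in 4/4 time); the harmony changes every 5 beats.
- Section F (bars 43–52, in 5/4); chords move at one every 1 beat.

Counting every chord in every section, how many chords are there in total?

A: 8 bars × 5 beats = 40 beats; 8 beats/chord → 5 chords.
B: 20 bars × 4 beats = 80 beats; 5 beats/chord → 16 chords.
C: 5 bars × 6 beats = 30 beats; 3 beats/chord → 10 chords.
D: 4 bars × 7 beats = 28 beats; 0.5 beats/chord → 56 chords.
E: 5 bars × 4 beats = 20 beats; 5 beats/chord → 4 chords.
F: 10 bars × 5 beats = 50 beats; 1 beat/chord → 50 chords.
Total: 5 + 16 + 10 + 56 + 4 + 50 = 141.

141 chords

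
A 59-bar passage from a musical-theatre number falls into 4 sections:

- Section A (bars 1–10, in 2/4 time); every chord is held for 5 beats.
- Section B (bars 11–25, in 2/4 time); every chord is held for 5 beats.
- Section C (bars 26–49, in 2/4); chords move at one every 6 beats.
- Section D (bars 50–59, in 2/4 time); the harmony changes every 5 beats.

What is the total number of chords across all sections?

A: 10·2 = 20 beats, 20/5 = 4 chords.
B: 15·2 = 30 beats, 30/5 = 6 chords.
C: 24·2 = 48 beats, 48/6 = 8 chords.
D: 10·2 = 20 beats, 20/5 = 4 chords.
Total: 4 + 6 + 8 + 4 = 22.

22 chords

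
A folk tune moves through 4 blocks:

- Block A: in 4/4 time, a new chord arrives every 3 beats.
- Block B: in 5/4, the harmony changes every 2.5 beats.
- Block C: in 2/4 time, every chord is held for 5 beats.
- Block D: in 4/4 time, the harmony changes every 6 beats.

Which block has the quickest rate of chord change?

Block B

A: 4 beats/bar ÷ 3 beats/chord = 4/3 chords/bar.
B: 5 beats/bar ÷ 2.5 beats/chord = 2 chords/bar.
C: 2 beats/bar ÷ 5 beats/chord = 0.4 chords/bar.
D: 4 beats/bar ÷ 6 beats/chord = 2/3 chords/bar.
Fastest is B at 2 chords/bar.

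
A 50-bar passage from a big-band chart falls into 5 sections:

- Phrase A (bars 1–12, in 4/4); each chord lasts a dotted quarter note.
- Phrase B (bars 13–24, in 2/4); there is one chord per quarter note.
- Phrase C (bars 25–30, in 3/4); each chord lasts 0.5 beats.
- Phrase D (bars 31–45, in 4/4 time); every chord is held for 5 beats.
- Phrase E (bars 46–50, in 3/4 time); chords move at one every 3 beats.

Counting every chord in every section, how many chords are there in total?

A has 48 beats and chords last 1.5 each, so 32 chords.
B has 24 beats and chords last 1 each, so 24 chords.
C has 18 beats and chords last 0.5 each, so 36 chords.
D has 60 beats and chords last 5 each, so 12 chords.
E has 15 beats and chords last 3 each, so 5 chords.
Total: 32 + 24 + 36 + 12 + 5 = 109.

109 chords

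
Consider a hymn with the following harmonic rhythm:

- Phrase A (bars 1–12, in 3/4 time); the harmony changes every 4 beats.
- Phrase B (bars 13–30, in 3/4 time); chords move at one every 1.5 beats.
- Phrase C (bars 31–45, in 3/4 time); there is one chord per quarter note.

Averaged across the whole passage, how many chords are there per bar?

A: 12 × 3 = 36 beats ÷ 4 = 9 chords.
B: 18 × 3 = 54 beats ÷ 1.5 = 36 chords.
C: 15 × 3 = 45 beats ÷ 1 = 45 chords.
Overall: 90 chords over 45 bars → 90/45 = 2 chords per bar.

2 chords per bar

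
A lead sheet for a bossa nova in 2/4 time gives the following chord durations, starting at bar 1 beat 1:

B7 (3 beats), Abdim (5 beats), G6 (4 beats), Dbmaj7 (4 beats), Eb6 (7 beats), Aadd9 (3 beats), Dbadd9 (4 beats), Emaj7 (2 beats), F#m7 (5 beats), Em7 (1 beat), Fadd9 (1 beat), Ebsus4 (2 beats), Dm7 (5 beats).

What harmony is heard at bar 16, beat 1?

Emaj7

Beat 1 of bar 16 is beat (16−1)×2 + 1 = 31 overall.
Running totals: B7 ends at 3, Abdim ends at 8, G6 ends at 12, Dbmaj7 ends at 16, Eb6 ends at 23, Aadd9 ends at 26, Dbadd9 ends at 30, Emaj7 ends at 32.
Beat 31 falls within Emaj7.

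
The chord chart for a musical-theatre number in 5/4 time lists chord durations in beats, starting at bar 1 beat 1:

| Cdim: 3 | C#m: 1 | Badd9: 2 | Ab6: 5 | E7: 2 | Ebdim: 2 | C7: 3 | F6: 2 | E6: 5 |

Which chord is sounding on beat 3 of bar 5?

E6

Beat 3 of bar 5 is beat (5−1)×5 + 3 = 23 overall.
Running totals: Cdim ends at 3, C#m ends at 4, Badd9 ends at 6, Ab6 ends at 11, E7 ends at 13, Ebdim ends at 15, C7 ends at 18, F6 ends at 20, E6 ends at 25.
Beat 23 falls within E6.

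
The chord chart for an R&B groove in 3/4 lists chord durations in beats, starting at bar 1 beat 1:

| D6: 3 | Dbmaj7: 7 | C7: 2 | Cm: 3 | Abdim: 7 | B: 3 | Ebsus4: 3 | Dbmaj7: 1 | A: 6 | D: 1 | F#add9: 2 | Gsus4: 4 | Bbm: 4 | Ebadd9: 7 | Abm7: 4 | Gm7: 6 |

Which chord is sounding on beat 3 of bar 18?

Beat 3 of bar 18 is beat (18−1)×3 + 3 = 54 overall.
Running totals: D6 ends at 3, Dbmaj7 ends at 10, C7 ends at 12, Cm ends at 15, Abdim ends at 22, B ends at 25, Ebsus4 ends at 28, Dbmaj7 ends at 29, A ends at 35, D ends at 36, F#add9 ends at 38, Gsus4 ends at 42, Bbm ends at 46, Ebadd9 ends at 53, Abm7 ends at 57.
Beat 54 falls within Abm7.

Abm7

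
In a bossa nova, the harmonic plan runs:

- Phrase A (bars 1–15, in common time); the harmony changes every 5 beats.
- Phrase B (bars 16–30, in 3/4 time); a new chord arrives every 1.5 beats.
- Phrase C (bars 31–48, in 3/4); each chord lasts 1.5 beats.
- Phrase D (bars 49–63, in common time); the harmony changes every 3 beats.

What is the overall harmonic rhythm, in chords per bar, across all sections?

A: 15 bars of 4 beats is 60 beats; at 5 beats each that's 12 chords.
B: 15 bars of 3 beats is 45 beats; at 1.5 beats each that's 30 chords.
C: 18 bars of 3 beats is 54 beats; at 1.5 beats each that's 36 chords.
D: 15 bars of 4 beats is 60 beats; at 3 beats each that's 20 chords.
Overall: 98 chords over 63 bars → 98/63 = 14/9 chords per bar.

14/9 chords per bar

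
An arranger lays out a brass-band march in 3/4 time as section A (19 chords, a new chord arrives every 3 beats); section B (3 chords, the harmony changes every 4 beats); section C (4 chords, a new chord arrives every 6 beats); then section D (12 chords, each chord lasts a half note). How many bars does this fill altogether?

39 bars

A: 19 × 3 = 57 beats = 19 bars.
B: 3 × 4 = 12 beats = 4 bars.
C: 4 × 6 = 24 beats = 8 bars.
D: 12 × 2 = 24 beats = 8 bars.
Total: 19 + 4 + 8 + 8 = 39 bars.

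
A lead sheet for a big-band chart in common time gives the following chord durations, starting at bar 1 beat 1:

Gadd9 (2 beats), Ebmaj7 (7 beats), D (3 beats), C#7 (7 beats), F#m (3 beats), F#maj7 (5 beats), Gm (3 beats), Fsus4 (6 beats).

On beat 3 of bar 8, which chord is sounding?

Beat 3 of bar 8 is beat (8−1)×4 + 3 = 31 overall.
Running totals: Gadd9 ends at 2, Ebmaj7 ends at 9, D ends at 12, C#7 ends at 19, F#m ends at 22, F#maj7 ends at 27, Gm ends at 30, Fsus4 ends at 36.
Beat 31 falls within Fsus4.

Fsus4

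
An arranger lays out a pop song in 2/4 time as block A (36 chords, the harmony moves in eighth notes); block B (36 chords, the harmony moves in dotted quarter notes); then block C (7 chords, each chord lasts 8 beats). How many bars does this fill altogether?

A: 36 × 0.5 = 18 beats = 9 bars.
B: 36 × 1.5 = 54 beats = 27 bars.
C: 7 × 8 = 56 beats = 28 bars.
Total: 9 + 27 + 28 = 64 bars.

64 bars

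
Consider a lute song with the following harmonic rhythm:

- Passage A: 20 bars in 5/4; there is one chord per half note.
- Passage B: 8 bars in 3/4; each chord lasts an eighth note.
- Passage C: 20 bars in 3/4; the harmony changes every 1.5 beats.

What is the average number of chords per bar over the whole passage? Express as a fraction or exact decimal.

A: 20 × 5 = 100 beats ÷ 2 = 50 chords.
B: 8 × 3 = 24 beats ÷ 0.5 = 48 chords.
C: 20 × 3 = 60 beats ÷ 1.5 = 40 chords.
Overall: 138 chords over 48 bars → 138/48 = 2.875 chords per bar.

2.875 chords per bar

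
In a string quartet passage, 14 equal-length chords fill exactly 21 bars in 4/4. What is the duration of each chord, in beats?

21 bars × 4 beats/bar = 84 beats total.
84 beats ÷ 14 chords = 6 beats per chord.

6 beats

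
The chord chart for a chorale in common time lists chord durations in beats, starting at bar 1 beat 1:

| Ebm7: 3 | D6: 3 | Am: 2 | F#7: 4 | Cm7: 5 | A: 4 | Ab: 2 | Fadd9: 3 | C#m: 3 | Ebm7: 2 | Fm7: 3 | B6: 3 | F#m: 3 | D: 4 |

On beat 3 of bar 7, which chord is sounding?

Beat 3 of bar 7 is beat (7−1)×4 + 3 = 27 overall.
Running totals: Ebm7 ends at 3, D6 ends at 6, Am ends at 8, F#7 ends at 12, Cm7 ends at 17, A ends at 21, Ab ends at 23, Fadd9 ends at 26, C#m ends at 29.
Beat 27 falls within C#m.

C#m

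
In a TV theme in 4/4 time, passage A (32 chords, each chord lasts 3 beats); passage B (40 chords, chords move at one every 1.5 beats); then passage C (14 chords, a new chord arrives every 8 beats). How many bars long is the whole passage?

A: 32 × 3 = 96 beats = 24 bars.
B: 40 × 1.5 = 60 beats = 15 bars.
C: 14 × 8 = 112 beats = 28 bars.
Total: 24 + 15 + 28 = 67 bars.

67 bars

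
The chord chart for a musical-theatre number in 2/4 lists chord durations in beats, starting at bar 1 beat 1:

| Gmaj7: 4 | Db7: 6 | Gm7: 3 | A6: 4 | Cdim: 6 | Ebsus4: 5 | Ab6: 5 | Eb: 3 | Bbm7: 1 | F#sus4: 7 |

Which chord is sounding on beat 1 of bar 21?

Beat 1 of bar 21 is beat (21−1)×2 + 1 = 41 overall.
Running totals: Gmaj7 ends at 4, Db7 ends at 10, Gm7 ends at 13, A6 ends at 17, Cdim ends at 23, Ebsus4 ends at 28, Ab6 ends at 33, Eb ends at 36, Bbm7 ends at 37, F#sus4 ends at 44.
Beat 41 falls within F#sus4.

F#sus4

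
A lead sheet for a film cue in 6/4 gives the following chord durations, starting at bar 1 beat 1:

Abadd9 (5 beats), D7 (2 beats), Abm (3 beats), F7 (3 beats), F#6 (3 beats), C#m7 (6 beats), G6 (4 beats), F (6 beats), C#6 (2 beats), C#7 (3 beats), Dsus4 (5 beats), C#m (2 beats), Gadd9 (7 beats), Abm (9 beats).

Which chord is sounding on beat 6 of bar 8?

Beat 6 of bar 8 is beat (8−1)×6 + 6 = 48 overall.
Running totals: Abadd9 ends at 5, D7 ends at 7, Abm ends at 10, F7 ends at 13, F#6 ends at 16, C#m7 ends at 22, G6 ends at 26, F ends at 32, C#6 ends at 34, C#7 ends at 37, Dsus4 ends at 42, C#m ends at 44, Gadd9 ends at 51.
Beat 48 falls within Gadd9.

Gadd9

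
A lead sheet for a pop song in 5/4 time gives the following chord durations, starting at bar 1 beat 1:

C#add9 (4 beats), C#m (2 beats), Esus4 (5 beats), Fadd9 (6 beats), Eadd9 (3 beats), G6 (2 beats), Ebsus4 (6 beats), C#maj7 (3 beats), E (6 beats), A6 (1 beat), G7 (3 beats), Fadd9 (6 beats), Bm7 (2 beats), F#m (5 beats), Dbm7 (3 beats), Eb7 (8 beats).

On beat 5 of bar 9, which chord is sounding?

Fadd9

Beat 5 of bar 9 is beat (9−1)×5 + 5 = 45 overall.
Running totals: C#add9 ends at 4, C#m ends at 6, Esus4 ends at 11, Fadd9 ends at 17, Eadd9 ends at 20, G6 ends at 22, Ebsus4 ends at 28, C#maj7 ends at 31, E ends at 37, A6 ends at 38, G7 ends at 41, Fadd9 ends at 47.
Beat 45 falls within Fadd9.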